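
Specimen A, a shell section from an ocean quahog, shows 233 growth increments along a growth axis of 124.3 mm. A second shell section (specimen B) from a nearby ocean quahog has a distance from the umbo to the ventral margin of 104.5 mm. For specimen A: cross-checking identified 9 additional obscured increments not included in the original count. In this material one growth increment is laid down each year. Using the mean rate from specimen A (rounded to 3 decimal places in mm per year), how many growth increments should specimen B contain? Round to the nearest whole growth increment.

203 growth increments

Specimen A: after corrections the count is 233 + 9 = 242 growth increments.
A: Extension rate ≈ 124.3 / 242 = 0.514 mm/yr.
B spans 104.5 / 0.514 = 203.31 years ≈ 203 growth increments.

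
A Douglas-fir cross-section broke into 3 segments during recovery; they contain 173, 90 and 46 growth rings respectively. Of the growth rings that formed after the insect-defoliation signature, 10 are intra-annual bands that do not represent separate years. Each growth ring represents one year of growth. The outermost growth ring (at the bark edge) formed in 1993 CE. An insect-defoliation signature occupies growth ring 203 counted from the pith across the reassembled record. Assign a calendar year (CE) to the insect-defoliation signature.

Total growth rings = 173 + 90 + 46 = 309.
309 − 203 = 106 growth rings lie beyond the insect-defoliation signature toward the bark edge.
Excluding 10 false growth rings: 106 − 10 = 96.
1993 − 96 = 1897 CE.

1897 CE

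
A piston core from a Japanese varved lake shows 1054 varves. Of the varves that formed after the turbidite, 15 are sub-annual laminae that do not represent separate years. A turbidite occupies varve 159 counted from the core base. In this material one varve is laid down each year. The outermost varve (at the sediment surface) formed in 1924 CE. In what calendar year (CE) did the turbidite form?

The turbidite sits at varve 159 from the core base, so 1054 − 159 = 895 varves formed after it.
895 − 15 false = 880 true varves after the turbidite.
1924 − 880 = 1044 CE.

1044 CE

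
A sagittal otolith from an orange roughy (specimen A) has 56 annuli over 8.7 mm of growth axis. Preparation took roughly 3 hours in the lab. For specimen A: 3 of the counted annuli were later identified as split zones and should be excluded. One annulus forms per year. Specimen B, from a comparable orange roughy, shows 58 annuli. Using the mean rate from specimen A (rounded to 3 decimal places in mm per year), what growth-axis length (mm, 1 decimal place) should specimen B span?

Specimen A: adjusted count: 56 − 3 = 53 annuli.
A: 8.7 mm over 53 years gives 8.7 / 53 ≈ 0.164 mm/yr.
B's length ≈ 0.164 × 58 = 9.5 mm.

9.5 mm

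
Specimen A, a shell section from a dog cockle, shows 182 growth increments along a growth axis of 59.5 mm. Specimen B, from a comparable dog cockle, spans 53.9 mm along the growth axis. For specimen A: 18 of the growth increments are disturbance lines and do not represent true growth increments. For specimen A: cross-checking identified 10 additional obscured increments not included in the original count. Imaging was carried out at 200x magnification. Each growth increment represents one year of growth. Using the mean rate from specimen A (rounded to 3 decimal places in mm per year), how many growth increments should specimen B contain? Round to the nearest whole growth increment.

Specimen A: correcting the raw count gives 182 − 18 + 10 = 174 true growth increments.
A: Extension rate ≈ 59.5 / 174 = 0.342 mm/year.
Specimen B: 53.9 mm / 0.342 mm per year = 157.60 years ≈ 158 growth increments.

158 growth increments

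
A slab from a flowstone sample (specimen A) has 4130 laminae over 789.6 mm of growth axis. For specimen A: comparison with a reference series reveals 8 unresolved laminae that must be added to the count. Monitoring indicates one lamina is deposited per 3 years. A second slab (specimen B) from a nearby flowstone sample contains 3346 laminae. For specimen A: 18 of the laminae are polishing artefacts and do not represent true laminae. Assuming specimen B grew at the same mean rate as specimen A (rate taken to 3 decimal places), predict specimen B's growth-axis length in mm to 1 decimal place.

642.4 mm

Specimen A: after corrections the count is 4130 − 18 + 8 = 4120 laminae.
Specimen A: multiplying by 3 years per lamina: 4120 × 3 = 12360 years.
A: 789.6 mm over 12360 years gives 789.6 / 12360 ≈ 0.064 mm/year.
Specimen B: at 3 years per lamina, 3346 × 3 = 10038 years. For B, 0.064 mm/year × 10038 years = 642.4 mm.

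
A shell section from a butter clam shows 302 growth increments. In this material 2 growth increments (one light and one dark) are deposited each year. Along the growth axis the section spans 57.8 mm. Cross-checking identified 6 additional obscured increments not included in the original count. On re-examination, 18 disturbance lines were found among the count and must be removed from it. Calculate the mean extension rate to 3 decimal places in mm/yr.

0.399 mm/yr

Adjusted count: 302 − 18 + 6 = 290 growth increments.
Dividing by 2 growth increments per year: 290 / 2 = 145 years.
57.8 mm over 145 years gives 57.8 / 145 ≈ 0.399 mm/yr.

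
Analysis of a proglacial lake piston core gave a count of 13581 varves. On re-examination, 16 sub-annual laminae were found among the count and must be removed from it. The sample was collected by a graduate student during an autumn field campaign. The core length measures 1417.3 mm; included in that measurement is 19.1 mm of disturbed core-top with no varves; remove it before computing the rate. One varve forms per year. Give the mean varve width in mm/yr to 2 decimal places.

0.10 mm/yr

After corrections the count is 13581 − 16 = 13565 varves.
Removing the 19.1 mm offcut leaves 1417.3 − 19.1 = 1398.2 mm.
Extension rate ≈ 1398.2 / 13565 = 0.10 mm/yr.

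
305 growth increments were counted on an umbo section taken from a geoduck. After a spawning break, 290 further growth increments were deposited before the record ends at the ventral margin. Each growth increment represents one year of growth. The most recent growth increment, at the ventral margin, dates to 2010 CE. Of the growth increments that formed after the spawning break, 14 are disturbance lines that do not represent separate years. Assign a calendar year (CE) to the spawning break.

1734 CE

290 growth increments post-date the spawning break.
Removing the 14 false growth increments leaves 290 − 14 = 276 true growth increments beyond the spawning break.
Counting back 276 years from 2010 CE places the spawning break in 2010 − 276 = 1734 CE.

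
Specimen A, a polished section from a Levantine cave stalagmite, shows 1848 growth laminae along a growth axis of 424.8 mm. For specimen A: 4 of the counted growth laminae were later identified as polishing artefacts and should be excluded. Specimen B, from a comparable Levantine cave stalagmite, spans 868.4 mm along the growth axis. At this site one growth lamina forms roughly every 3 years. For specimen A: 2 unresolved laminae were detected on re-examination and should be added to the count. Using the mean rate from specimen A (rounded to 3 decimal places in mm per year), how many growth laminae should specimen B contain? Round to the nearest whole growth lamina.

3759 growth laminae

Specimen A: adjusted count: 1848 − 4 + 2 = 1846 growth laminae.
Specimen A: multiplying by 3 years per growth lamina: 1846 × 3 = 5538 years.
A: 424.8 mm over 5538 years gives 424.8 / 5538 ≈ 0.077 mm per year.
Specimen B: 868.4 mm / 0.077 mm per year = 11277.92 years; at 3 years per growth lamina that is 11277.92 / 3 ≈ 3759 growth laminae.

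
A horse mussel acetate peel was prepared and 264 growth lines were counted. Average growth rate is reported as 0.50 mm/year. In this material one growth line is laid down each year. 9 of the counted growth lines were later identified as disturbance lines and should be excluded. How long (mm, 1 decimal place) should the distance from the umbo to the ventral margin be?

Adjusted count: 264 − 9 = 255 growth lines.
Predicted length = 0.50 mm/year × 255 years = 127.5 mm.

127.5 mm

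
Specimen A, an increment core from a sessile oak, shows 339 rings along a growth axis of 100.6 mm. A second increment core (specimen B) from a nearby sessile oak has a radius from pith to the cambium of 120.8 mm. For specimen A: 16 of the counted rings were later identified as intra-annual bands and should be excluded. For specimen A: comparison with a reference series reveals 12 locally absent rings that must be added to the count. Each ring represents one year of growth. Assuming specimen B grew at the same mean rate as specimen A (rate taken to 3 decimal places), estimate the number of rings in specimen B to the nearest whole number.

403 rings

Specimen A: after corrections the count is 339 − 16 + 12 = 335 rings.
A: 100.6 mm over 335 years gives 100.6 / 335 ≈ 0.300 mm/yr.
For B, 120.8 / 0.300 = 402.67 years ≈ 403 rings.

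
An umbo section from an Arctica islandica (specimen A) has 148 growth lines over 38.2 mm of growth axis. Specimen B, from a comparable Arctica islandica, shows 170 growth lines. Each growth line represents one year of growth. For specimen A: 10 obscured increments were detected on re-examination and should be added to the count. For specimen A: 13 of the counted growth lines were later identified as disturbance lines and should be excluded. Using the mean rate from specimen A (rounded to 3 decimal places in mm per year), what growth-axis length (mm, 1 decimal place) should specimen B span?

44.7 mm

Specimen A: after corrections the count is 148 − 13 + 10 = 145 growth lines.
A: 38.2 mm over 145 years gives 38.2 / 145 ≈ 0.263 mm/year.
For B, 0.263 mm/year × 170 years = 44.7 mm.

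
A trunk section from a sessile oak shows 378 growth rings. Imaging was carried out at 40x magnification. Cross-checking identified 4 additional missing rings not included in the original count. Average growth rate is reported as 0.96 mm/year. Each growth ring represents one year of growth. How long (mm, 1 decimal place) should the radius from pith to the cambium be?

True growth ring count = 378 + 4 = 382.
Length ≈ 0.96 × 382 = 366.7 mm.

366.7 mm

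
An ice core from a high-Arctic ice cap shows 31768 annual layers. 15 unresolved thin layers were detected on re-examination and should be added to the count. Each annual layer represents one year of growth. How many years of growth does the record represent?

After corrections the count is 31768 + 15 = 31783 annual layers.
With a one-to-one annual layer periodicity this is 31783 years.

31783 years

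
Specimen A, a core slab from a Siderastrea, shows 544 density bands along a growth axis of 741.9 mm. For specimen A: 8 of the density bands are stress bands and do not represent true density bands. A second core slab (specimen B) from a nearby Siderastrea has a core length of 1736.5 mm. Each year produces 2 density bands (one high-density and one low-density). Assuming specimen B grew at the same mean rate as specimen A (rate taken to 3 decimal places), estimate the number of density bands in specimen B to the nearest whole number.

1255 density bands

Specimen A: after corrections the count is 544 − 8 = 536 density bands.
Specimen A: with 2 density bands per year, 536 / 2 = 268 years.
A: 741.9 mm over 268 years gives 741.9 / 268 ≈ 2.768 mm/year.
Specimen B: 1736.5 mm / 2.768 mm per year = 627.35 years; at 2 density bands per year that is 627.35 × 2 ≈ 1255 density bands.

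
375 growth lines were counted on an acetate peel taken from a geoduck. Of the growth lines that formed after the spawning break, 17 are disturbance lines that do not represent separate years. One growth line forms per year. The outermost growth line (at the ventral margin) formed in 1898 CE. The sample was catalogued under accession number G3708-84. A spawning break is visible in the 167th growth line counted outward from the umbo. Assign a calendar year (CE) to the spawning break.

1707 CE

Between growth line 167 and the ventral margin there are 375 − 167 = 208 growth lines.
Excluding 17 false growth lines: 208 − 17 = 191.
1898 − 191 = 1707 CE.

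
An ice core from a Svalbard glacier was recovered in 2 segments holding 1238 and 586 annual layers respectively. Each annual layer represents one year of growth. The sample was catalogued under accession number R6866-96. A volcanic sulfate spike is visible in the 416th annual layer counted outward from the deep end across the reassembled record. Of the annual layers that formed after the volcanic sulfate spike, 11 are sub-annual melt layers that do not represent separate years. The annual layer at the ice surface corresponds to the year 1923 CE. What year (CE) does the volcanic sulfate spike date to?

Total annual layers = 1238 + 586 = 1824.
1824 − 416 = 1408 annual layers lie beyond the volcanic sulfate spike toward the ice surface.
1408 − 11 false = 1397 true annual layers after the volcanic sulfate spike.
1923 − 1397 = 526 CE.

526 CE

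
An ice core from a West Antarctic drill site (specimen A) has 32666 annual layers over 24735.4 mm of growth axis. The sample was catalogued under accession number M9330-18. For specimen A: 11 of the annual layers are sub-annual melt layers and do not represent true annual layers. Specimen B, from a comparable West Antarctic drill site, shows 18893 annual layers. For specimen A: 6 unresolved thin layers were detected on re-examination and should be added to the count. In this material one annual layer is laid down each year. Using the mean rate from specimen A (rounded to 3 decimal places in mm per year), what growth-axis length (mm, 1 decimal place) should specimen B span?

14302.0 mm

Specimen A: adjusted count: 32666 − 11 + 6 = 32661 annual layers.
A: 24735.4 mm over 32661 years gives 24735.4 / 32661 ≈ 0.757 mm per year.
For B, 0.757 mm/year × 18893 years = 14302.0 mm.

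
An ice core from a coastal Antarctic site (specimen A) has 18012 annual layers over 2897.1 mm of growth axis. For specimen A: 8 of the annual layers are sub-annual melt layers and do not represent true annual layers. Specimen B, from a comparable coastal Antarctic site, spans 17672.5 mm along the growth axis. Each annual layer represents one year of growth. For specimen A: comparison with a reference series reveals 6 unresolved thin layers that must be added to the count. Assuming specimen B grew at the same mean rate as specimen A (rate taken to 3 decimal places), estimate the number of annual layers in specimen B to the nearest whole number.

109767 annual layers

Specimen A: adjusted count: 18012 − 8 + 6 = 18010 annual layers.
A: Mean rate = 2897.1 mm / 18010 years ≈ 0.161 mm/yr.
B spans 17672.5 / 0.161 = 109767.08 years ≈ 109767 annual layers.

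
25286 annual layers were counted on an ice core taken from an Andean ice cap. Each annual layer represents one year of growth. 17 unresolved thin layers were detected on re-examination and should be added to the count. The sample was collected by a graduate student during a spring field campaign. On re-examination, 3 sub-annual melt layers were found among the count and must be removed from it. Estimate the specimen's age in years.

25300 yr

Correcting the raw count gives 25286 − 3 + 17 = 25300 true annual layers.
One annual layer per year makes the duration 25300 years.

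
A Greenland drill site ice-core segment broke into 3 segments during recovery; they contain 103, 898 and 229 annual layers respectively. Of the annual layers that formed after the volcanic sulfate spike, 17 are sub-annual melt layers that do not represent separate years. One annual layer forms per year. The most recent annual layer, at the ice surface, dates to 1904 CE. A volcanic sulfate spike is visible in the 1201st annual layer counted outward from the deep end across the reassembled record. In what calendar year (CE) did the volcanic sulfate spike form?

1892 CE

Total annual layers = 103 + 898 + 229 = 1230.
Between annual layer 1201 and the ice surface there are 1230 − 1201 = 29 annual layers.
29 − 17 false = 12 true annual layers after the volcanic sulfate spike.
The annual layer at the ice surface is 1904 CE, so the volcanic sulfate spike dates to 1904 − 12 = 1892 CE.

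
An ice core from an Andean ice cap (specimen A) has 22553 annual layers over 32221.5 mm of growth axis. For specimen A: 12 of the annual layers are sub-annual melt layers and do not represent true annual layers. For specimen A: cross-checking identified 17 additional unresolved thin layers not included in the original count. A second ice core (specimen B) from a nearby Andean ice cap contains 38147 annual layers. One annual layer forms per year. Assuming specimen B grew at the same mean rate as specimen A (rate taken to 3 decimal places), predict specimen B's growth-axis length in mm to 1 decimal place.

Specimen A: correcting the raw count gives 22553 − 12 + 17 = 22558 true annual layers.
A: Extension rate ≈ 32221.5 / 22558 = 1.428 mm/year.
Length of B = 1.428 × 38147 = 54473.9 mm.

54473.9 mm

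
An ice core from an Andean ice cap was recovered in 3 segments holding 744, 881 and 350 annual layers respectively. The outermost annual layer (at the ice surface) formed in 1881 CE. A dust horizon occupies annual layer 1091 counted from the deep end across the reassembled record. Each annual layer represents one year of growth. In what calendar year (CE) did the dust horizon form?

997 CE

Total annual layers = 744 + 881 + 350 = 1975.
The dust horizon sits at annual layer 1091 from the deep end, so 1975 − 1091 = 884 annual layers formed after it.
1881 − 884 = 997 CE.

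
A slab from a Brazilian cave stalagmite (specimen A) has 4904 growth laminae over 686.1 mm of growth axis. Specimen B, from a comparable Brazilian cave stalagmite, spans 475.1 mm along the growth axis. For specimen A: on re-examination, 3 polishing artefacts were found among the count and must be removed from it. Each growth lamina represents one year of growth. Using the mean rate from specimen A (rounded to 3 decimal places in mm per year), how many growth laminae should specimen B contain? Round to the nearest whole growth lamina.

3394 growth laminae

Specimen A: after corrections the count is 4904 − 3 = 4901 growth laminae.
A: 686.1 mm over 4901 years gives 686.1 / 4901 ≈ 0.140 mm/yr.
B spans 475.1 / 0.140 = 3393.57 years ≈ 3394 growth laminae.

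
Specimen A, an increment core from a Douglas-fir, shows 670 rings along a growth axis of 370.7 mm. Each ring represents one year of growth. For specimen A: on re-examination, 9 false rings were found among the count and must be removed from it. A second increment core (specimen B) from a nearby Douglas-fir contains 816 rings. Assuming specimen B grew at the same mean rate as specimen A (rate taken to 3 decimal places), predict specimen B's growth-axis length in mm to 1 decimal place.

457.8 mm

Specimen A: true ring count = 670 − 9 = 661.
A: 370.7 mm over 661 years gives 370.7 / 661 ≈ 0.561 mm/year.
Length of B = 0.561 × 816 = 457.8 mm.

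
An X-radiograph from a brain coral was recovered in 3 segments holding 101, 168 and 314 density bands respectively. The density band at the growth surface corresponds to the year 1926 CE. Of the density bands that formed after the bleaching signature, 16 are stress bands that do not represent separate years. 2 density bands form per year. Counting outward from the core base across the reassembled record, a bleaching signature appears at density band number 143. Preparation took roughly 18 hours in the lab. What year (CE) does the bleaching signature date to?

Total density bands = 101 + 168 + 314 = 583.
583 − 143 = 440 density bands lie beyond the bleaching signature toward the growth surface.
Removing the 16 false density bands leaves 440 − 16 = 424 true density bands beyond the bleaching signature.
With 2 density bands per year, 424 / 2 = 212 years.
The density band at the growth surface is 1926 CE, so the bleaching signature dates to 1926 − 212 = 1714 CE.

1714 CE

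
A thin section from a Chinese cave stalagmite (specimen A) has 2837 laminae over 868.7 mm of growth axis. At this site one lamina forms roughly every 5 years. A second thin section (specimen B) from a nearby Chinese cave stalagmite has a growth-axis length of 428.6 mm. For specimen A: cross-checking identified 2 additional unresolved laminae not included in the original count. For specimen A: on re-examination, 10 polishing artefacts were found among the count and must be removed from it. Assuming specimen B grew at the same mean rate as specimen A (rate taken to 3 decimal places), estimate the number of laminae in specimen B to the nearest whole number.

1405 laminae

Specimen A: after corrections the count is 2837 − 10 + 2 = 2829 laminae.
Specimen A: multiplying by 5 years per lamina: 2829 × 5 = 14145 years.
A: Extension rate ≈ 868.7 / 14145 = 0.061 mm/year.
B spans 428.6 / 0.061 = 7026.23 years; at 5 years per lamina that is 7026.23 / 5 ≈ 1405 laminae.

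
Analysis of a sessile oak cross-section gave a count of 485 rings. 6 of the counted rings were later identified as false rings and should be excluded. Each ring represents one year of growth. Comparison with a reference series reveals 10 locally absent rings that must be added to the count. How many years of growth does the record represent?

489 years

Adjusted count: 485 − 6 + 10 = 489 rings.
At one ring per year, that is 489 years.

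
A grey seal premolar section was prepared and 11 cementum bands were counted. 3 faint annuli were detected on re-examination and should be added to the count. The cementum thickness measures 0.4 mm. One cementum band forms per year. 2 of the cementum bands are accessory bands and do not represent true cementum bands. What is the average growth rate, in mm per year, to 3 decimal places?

0.033 mm per year

Correcting the raw count gives 11 − 2 + 3 = 12 true cementum bands.
0.4 mm over 12 years gives 0.4 / 12 ≈ 0.033 mm per year.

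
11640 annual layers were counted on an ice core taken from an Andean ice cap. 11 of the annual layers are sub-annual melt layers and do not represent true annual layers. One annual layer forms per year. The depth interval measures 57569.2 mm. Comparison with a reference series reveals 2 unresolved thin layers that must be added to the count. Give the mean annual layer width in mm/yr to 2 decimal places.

True annual layer count = 11640 − 11 + 2 = 11631.
57569.2 mm over 11631 years gives 57569.2 / 11631 ≈ 4.95 mm/yr.

4.95 mm/yr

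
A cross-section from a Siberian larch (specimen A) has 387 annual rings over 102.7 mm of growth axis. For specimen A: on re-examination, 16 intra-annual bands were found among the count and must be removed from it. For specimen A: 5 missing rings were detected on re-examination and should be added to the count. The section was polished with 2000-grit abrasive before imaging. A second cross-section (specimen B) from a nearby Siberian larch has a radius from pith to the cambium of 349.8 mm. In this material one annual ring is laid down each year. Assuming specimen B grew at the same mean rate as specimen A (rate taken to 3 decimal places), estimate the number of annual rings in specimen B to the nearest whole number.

Specimen A: after corrections the count is 387 − 16 + 5 = 376 annual rings.
A: Mean rate = 102.7 mm / 376 years ≈ 0.273 mm/year.
B spans 349.8 / 0.273 = 1281.32 years ≈ 1281 annual rings.

1281 annual rings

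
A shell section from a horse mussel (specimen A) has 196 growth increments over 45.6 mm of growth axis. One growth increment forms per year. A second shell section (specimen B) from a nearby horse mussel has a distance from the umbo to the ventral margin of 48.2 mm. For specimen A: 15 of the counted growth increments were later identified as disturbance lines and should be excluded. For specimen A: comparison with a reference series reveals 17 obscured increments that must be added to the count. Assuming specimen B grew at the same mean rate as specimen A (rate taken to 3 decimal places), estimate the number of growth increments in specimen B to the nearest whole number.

Specimen A: adjusted count: 196 − 15 + 17 = 198 growth increments.
A: Extension rate ≈ 45.6 / 198 = 0.230 mm per year.
Specimen B: 48.2 mm / 0.230 mm per year = 209.57 years ≈ 210 growth increments.

210 growth increments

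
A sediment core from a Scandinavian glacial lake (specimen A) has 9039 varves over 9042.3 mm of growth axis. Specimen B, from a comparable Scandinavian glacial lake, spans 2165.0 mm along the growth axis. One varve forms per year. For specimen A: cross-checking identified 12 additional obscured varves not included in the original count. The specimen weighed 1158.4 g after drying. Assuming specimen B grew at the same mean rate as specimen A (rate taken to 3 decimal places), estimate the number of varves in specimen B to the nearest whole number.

2167 varves

Specimen A: correcting the raw count gives 9039 + 12 = 9051 true varves.
A: Extension rate ≈ 9042.3 / 9051 = 0.999 mm per year.
B spans 2165.0 / 0.999 = 2167.17 years ≈ 2167 varves.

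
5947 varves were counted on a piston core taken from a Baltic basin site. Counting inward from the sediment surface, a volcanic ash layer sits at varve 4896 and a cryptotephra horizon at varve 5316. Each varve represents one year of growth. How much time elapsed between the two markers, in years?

The two markers are separated by 5316 − 4896 = 420 varves.
One varve per year makes the interval 420 years.

420 yr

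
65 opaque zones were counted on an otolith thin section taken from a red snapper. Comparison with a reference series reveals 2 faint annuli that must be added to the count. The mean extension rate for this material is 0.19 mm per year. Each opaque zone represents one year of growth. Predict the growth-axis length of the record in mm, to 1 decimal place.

Adjusted count: 65 + 2 = 67 opaque zones.
Length ≈ 0.19 × 67 = 12.7 mm.

12.7 mm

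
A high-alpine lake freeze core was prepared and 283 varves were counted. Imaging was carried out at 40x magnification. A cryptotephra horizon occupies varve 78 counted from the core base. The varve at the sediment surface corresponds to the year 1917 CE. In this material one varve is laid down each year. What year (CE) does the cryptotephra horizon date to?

Between varve 78 and the sediment surface there are 283 − 78 = 205 varves.
1917 − 205 = 1712 CE.

1712 CE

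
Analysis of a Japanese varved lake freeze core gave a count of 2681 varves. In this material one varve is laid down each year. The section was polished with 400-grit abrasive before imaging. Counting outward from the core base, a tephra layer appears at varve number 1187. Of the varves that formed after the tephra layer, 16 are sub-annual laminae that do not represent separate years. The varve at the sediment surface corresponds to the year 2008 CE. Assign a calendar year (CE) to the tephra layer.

Between varve 1187 and the sediment surface there are 2681 − 1187 = 1494 varves.
1494 − 16 false = 1478 true varves after the tephra layer.
2008 − 1478 = 530 CE.

530 CE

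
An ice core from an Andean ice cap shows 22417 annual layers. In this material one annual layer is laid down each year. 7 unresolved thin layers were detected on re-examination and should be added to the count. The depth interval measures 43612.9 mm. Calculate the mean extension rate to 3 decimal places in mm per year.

True annual layer count = 22417 + 7 = 22424.
43612.9 mm over 22424 years gives 43612.9 / 22424 ≈ 1.945 mm per year.

1.945 mm per year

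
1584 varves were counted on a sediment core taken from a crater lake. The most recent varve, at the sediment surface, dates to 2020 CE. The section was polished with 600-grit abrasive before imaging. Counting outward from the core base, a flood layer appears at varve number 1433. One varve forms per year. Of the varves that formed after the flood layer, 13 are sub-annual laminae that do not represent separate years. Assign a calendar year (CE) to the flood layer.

1882 CE

Between varve 1433 and the sediment surface there are 1584 − 1433 = 151 varves.
151 − 13 false = 138 true varves after the flood layer.
Counting back 138 years from 2020 CE places the flood layer in 2020 − 138 = 1882 CE.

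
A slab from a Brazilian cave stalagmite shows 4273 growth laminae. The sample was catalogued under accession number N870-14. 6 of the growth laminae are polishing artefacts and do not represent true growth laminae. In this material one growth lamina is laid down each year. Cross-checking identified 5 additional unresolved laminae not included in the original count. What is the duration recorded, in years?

True growth lamina count = 4273 − 6 + 5 = 4272.
With a one-to-one growth lamina periodicity this is 4272 years.

4272 years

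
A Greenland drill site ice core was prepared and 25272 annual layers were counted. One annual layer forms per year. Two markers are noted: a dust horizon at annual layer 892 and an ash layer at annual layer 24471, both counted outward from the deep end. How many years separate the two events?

23579 years

The two markers are separated by 24471 − 892 = 23579 annual layers.
At one annual layer per year, 23579 years elapsed between them.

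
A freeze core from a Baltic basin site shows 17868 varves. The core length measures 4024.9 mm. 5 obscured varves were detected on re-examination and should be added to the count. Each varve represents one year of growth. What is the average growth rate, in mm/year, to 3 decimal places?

0.225 mm/year

True varve count = 17868 + 5 = 17873.
Extension rate ≈ 4024.9 / 17873 = 0.225 mm/year.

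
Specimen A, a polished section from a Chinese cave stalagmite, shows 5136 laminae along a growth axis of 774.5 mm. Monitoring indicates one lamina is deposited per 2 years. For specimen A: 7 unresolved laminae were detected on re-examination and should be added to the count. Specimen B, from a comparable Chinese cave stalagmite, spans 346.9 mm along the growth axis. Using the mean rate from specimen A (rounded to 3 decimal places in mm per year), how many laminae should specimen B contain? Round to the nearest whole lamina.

Specimen A: correcting the raw count gives 5136 + 7 = 5143 true laminae.
Specimen A: 5143 laminae at 2 years each span 5143 × 2 = 10286 years.
A: Mean rate = 774.5 mm / 10286 years ≈ 0.075 mm/yr.
Specimen B: 346.9 mm / 0.075 mm per year = 4625.33 years; at 2 years per lamina that is 4625.33 / 2 ≈ 2313 laminae.

2313 laminae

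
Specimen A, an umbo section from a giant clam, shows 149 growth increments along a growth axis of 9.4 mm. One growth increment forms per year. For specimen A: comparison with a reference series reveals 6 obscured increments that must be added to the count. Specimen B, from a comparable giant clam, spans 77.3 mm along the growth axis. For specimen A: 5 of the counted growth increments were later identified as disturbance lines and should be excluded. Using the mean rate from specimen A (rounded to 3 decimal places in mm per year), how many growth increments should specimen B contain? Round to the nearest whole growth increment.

Specimen A: correcting the raw count gives 149 − 5 + 6 = 150 true growth increments.
A: Extension rate ≈ 9.4 / 150 = 0.063 mm per year.
B spans 77.3 / 0.063 = 1226.98 years ≈ 1227 growth increments.

1227 growth increments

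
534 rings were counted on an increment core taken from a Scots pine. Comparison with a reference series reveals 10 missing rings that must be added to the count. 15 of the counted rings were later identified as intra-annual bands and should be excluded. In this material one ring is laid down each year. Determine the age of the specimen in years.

Adjusted count: 534 − 15 + 10 = 529 rings.
One ring per year makes the duration 529 years.

529 yr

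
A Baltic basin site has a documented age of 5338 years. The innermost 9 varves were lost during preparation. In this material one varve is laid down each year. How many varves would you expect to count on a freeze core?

At one varve per year, 5338 years correspond to 5338 varves.
Subtracting the 9 varves not captured gives 5338 − 9 = 5329 varves in the record.

5329 varves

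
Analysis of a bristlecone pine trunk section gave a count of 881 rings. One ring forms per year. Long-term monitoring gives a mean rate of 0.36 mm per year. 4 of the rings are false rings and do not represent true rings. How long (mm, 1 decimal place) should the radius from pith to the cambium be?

Correcting the raw count gives 881 − 4 = 877 true rings.
Length ≈ 0.36 × 877 = 315.7 mm.

315.7 mm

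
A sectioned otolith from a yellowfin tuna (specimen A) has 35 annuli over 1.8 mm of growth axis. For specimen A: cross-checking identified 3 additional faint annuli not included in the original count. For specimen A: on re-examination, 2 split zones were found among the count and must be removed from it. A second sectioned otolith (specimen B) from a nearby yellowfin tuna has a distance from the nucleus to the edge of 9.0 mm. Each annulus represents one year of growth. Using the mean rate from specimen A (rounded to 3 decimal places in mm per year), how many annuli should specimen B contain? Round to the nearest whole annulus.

180 annuli

Specimen A: adjusted count: 35 − 2 + 3 = 36 annuli.
A: Mean rate = 1.8 mm / 36 years ≈ 0.050 mm/yr.
Specimen B: 9.0 mm / 0.050 mm per year = 180.00 years ≈ 180 annuli.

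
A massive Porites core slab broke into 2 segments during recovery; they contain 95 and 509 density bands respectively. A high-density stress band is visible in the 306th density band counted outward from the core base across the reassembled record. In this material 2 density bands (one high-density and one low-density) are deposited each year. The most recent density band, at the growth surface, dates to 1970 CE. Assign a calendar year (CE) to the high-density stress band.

Total density bands = 95 + 509 = 604.
Between density band 306 and the growth surface there are 604 − 306 = 298 density bands.
With 2 density bands per year, 298 / 2 = 149 years.
The density band at the growth surface is 1970 CE, so the high-density stress band dates to 1970 − 149 = 1821 CE.

1821 CE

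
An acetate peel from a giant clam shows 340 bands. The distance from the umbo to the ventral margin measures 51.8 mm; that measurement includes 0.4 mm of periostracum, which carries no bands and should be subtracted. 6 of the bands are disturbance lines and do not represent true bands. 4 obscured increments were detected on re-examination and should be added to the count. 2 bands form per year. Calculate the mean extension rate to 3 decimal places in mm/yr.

0.304 mm/yr

Correcting the raw count gives 340 − 6 + 4 = 338 true bands.
Dividing by 2 bands per year: 338 / 2 = 169 years.
The growth record spans 51.8 − 0.4 = 51.4 mm.
51.4 mm over 169 years gives 51.4 / 169 ≈ 0.304 mm/yr.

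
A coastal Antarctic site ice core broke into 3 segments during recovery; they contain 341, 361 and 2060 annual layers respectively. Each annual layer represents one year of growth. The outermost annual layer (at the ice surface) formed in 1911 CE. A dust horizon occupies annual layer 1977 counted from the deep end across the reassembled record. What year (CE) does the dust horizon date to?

Total annual layers = 341 + 361 + 2060 = 2762.
2762 − 1977 = 785 annual layers lie beyond the dust horizon toward the ice surface.
Counting back 785 years from 1911 CE places the dust horizon in 1911 − 785 = 1126 CE.

1126 CE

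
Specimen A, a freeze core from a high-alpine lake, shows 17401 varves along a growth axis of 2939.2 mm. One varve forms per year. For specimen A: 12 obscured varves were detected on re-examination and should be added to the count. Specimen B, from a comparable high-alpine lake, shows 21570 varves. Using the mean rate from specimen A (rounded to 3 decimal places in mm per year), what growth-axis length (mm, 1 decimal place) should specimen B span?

Specimen A: true varve count = 17401 + 12 = 17413.
A: 2939.2 mm over 17413 years gives 2939.2 / 17413 ≈ 0.169 mm/yr.
Length of B = 0.169 × 21570 = 3645.3 mm.

3645.3 mm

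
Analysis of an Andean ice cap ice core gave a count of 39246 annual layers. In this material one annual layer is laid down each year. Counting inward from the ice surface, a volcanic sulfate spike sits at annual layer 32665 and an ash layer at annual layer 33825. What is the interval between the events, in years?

33825 − 32665 = 1160 annual layers lie between the two events.
At one annual layer per year, 1160 years elapsed between them.

1160 years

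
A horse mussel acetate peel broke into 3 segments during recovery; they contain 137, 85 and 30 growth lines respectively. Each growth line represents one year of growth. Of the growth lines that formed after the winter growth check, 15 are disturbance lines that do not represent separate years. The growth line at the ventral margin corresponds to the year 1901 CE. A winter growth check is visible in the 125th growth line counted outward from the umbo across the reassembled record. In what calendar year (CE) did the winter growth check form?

1789 CE

Total growth lines = 137 + 85 + 30 = 252.
252 − 125 = 127 growth lines lie beyond the winter growth check toward the ventral margin.
127 − 15 false = 112 true growth lines after the winter growth check.
The growth line at the ventral margin is 1901 CE, so the winter growth check dates to 1901 − 112 = 1789 CE.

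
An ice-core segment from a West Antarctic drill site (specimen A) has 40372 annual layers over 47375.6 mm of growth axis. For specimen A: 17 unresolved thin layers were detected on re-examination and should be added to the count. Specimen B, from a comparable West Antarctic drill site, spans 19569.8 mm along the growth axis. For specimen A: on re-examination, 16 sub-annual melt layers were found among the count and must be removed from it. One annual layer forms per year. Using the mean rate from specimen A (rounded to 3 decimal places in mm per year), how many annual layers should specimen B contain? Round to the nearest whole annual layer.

Specimen A: after corrections the count is 40372 − 16 + 17 = 40373 annual layers.
A: Extension rate ≈ 47375.6 / 40373 = 1.173 mm/year.
For B, 19569.8 / 1.173 = 16683.55 years ≈ 16684 annual layers.

16684 annual layers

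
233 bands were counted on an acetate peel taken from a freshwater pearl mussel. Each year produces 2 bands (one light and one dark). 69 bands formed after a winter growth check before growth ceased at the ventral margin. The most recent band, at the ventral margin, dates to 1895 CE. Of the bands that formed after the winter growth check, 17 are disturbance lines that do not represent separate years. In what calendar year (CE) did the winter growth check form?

1869 CE

69 bands post-date the winter growth check.
Excluding 17 false bands: 69 − 17 = 52.
With 2 bands per year, 52 / 2 = 26 years.
Counting back 26 years from 1895 CE places the winter growth check in 1895 − 26 = 1869 CE.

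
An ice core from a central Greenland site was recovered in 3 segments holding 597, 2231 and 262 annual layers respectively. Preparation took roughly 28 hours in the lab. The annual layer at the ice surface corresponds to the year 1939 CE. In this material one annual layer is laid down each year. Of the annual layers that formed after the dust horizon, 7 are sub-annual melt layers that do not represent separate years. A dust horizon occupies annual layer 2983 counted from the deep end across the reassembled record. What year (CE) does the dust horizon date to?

Total annual layers = 597 + 2231 + 262 = 3090.
Between annual layer 2983 and the ice surface there are 3090 − 2983 = 107 annual layers.
107 − 7 false = 100 true annual layers after the dust horizon.
1939 − 100 = 1839 CE.

1839 CE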